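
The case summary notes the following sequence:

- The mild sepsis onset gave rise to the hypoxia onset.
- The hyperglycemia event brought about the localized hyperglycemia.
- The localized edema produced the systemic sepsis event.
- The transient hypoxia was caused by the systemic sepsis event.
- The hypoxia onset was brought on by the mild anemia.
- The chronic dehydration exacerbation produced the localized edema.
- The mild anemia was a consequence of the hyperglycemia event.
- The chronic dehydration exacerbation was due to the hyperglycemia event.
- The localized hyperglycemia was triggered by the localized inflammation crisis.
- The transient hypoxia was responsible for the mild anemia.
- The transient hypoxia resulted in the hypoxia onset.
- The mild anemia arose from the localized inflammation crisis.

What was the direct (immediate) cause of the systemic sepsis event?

Upstream contributors include the hyperglycemia event, the chronic dehydration exacerbation, but only the localized edema feeds directly into the systemic sepsis event.

the localized edema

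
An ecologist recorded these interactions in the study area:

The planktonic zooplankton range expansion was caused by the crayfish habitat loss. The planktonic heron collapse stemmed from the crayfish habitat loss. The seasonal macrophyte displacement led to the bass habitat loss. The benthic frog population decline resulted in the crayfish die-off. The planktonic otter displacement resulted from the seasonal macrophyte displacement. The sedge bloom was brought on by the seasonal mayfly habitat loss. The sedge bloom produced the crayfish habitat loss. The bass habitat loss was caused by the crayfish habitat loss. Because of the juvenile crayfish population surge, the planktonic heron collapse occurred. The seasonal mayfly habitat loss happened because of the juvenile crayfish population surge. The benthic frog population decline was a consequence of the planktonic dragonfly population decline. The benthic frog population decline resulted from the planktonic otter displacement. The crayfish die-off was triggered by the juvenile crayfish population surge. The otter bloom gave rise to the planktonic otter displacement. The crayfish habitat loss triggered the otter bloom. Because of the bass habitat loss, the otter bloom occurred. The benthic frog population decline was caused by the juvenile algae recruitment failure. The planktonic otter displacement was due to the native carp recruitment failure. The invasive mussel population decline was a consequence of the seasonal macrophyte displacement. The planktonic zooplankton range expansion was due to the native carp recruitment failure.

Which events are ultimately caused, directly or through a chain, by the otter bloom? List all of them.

Direct effects: the planktonic otter displacement.
2 steps out: the benthic frog population decline.
3 steps out: the crayfish die-off.
Not reachable from it: the juvenile crayfish population surge, the native carp recruitment failure, the seasonal mayfly habitat loss, the sedge bloom, the crayfish habitat loss, the planktonic heron collapse, the seasonal macrophyte displacement, the planktonic zooplankton range expansion, the invasive mussel population decline, the juvenile algae recruitment failure, the bass habitat loss, the planktonic dragonfly population decline.

the benthic frog population decline, the crayfish die-off, the planktonic otter displacement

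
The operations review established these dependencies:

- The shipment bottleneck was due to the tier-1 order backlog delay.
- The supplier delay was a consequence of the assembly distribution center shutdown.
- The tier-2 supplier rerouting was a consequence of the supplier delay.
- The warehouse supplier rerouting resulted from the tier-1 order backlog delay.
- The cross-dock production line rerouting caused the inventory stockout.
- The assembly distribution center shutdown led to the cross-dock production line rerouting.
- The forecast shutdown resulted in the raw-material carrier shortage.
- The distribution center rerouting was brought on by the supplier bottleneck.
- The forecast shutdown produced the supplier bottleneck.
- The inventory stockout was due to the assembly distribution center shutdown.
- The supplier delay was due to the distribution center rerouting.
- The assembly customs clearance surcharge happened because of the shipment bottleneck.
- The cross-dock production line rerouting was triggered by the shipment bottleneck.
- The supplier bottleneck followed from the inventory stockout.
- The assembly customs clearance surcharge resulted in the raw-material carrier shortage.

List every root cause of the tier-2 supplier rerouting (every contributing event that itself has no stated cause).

Tracing upstream from the tier-2 supplier rerouting: the tier-2 supplier rerouting ← the supplier delay ← the assembly distribution center shutdown.
A separate upstream branch: the tier-2 supplier rerouting ← the supplier delay ← the distribution center rerouting ← the supplier bottleneck ← the inventory stockout ← the cross-dock production line rerouting ← the shipment bottleneck ← the tier-1 order backlog delay.
A separate upstream branch: the tier-2 supplier rerouting ← the supplier delay ← the distribution center rerouting ← the supplier bottleneck ← the forecast shutdown.
Each of those chain origins has no stated cause.

the assembly distribution center shutdown, the forecast shutdown, the tier-1 order backlog delay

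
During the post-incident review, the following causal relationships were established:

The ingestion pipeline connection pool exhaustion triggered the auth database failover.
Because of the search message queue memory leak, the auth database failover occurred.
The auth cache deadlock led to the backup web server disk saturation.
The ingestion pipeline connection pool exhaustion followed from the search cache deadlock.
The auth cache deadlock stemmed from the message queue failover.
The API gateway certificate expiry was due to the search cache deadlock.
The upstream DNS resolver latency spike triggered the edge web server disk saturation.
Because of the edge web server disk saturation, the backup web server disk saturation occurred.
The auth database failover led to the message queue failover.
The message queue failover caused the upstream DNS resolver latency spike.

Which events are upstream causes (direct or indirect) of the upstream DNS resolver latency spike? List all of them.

the auth database failover, the ingestion pipeline connection pool exhaustion, the message queue failover, the search cache deadlock, the search message queue memory leak

Immediate cause of the upstream DNS resolver latency spike: the message queue failover.
Further upstream: the search cache deadlock, the ingestion pipeline connection pool exhaustion, the auth database failover, the search message queue memory leak.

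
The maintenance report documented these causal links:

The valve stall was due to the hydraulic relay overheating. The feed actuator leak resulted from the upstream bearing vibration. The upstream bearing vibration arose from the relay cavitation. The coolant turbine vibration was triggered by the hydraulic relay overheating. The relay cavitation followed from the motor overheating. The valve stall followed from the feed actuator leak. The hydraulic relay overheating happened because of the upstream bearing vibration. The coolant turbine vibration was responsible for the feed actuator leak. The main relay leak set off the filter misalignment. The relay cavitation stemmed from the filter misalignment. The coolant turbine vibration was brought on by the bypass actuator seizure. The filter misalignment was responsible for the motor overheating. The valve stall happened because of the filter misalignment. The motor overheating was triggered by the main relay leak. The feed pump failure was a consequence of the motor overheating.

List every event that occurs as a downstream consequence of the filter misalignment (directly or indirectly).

Direct effects: the motor overheating, the relay cavitation, the valve stall.
2 steps out: the upstream bearing vibration, the feed pump failure.
3 steps out: the hydraulic relay overheating, the feed actuator leak.
4 steps out: the coolant turbine vibration.
Not reachable from it: the main relay leak, the bypass actuator seizure.

the coolant turbine vibration, the feed actuator leak, the feed pump failure, the hydraulic relay overheating, the motor overheating, the relay cavitation, the upstream bearing vibration, the valve stall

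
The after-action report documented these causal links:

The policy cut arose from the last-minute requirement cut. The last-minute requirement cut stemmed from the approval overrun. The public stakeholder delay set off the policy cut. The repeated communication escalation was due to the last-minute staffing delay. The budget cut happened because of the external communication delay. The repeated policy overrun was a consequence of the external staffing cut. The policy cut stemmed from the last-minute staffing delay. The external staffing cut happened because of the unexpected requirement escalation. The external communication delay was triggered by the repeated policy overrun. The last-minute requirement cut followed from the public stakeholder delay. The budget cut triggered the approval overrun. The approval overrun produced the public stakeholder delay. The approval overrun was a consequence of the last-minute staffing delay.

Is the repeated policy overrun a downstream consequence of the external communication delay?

No

The external communication delay leads to the budget cut, the approval overrun, the public stakeholder delay, the last-minute requirement cut, the policy cut; the repeated policy overrun is not among them.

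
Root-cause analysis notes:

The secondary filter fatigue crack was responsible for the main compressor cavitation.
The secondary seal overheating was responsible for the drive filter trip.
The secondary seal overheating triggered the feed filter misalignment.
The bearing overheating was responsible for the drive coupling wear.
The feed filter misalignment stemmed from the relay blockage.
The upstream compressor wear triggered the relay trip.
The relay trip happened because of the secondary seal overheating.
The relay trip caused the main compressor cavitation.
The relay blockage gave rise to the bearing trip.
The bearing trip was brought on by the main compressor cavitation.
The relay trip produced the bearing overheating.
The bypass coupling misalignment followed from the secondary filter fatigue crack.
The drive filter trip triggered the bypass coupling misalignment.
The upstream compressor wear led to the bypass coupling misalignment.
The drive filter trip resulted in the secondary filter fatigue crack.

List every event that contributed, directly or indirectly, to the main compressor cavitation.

the drive filter trip, the relay trip, the secondary filter fatigue crack, the secondary seal overheating, the upstream compressor wear

Immediate causes of the main compressor cavitation: the relay trip, the secondary filter fatigue crack.
Further upstream: the secondary seal overheating, the upstream compressor wear, the drive filter trip.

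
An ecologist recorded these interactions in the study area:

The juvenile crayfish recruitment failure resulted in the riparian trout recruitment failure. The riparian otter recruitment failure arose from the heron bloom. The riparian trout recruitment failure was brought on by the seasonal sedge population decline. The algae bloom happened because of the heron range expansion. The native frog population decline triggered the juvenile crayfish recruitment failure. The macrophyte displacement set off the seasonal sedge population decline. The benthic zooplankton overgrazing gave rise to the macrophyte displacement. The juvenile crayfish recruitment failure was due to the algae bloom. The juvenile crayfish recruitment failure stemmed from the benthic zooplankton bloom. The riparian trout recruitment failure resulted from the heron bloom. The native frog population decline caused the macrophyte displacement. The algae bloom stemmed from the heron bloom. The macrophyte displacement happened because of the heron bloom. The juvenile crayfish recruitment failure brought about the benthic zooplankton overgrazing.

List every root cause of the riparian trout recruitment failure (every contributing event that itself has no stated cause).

Tracing upstream from the riparian trout recruitment failure: the riparian trout recruitment failure ← the heron bloom.
A separate upstream branch: the riparian trout recruitment failure ← the juvenile crayfish recruitment failure ← the algae bloom ← the heron range expansion.
A separate upstream branch: the riparian trout recruitment failure ← the juvenile crayfish recruitment failure ← the benthic zooplankton bloom.
A separate upstream branch: the riparian trout recruitment failure ← the juvenile crayfish recruitment failure ← the native frog population decline.
Each of those chain origins has no stated cause.

the benthic zooplankton bloom, the heron bloom, the heron range expansion, the native frog population decline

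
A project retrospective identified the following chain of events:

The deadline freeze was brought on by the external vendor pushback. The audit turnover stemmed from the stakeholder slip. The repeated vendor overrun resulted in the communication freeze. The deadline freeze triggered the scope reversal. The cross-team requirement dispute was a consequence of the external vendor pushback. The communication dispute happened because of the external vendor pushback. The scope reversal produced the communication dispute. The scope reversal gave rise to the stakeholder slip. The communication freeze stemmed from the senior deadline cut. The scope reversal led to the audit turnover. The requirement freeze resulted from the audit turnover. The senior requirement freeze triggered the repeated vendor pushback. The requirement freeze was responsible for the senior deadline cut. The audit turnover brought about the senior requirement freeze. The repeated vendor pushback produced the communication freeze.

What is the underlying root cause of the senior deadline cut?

Tracing upstream from the senior deadline cut: the senior deadline cut ← the requirement freeze ← the audit turnover ← the scope reversal ← the deadline freeze ← the external vendor pushback.
The external vendor pushback has no stated cause, so it is the root.

the external vendor pushback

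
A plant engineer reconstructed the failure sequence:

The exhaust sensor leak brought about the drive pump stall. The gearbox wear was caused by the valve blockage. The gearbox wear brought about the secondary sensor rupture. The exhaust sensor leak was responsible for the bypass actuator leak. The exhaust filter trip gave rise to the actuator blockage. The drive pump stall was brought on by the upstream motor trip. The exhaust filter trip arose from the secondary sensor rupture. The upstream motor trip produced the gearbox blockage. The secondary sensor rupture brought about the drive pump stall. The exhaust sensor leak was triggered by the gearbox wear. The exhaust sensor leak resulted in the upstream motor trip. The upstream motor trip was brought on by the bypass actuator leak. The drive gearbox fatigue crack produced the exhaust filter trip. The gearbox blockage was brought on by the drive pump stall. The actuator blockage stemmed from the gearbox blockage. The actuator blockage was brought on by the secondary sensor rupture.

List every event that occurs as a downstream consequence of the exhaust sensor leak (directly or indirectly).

the actuator blockage, the bypass actuator leak, the drive pump stall, the gearbox blockage, the upstream motor trip

Direct effects: the bypass actuator leak, the upstream motor trip, the drive pump stall.
2 steps out: the gearbox blockage.
3 steps out: the actuator blockage.
Not reachable from it: the valve blockage, the gearbox wear, the secondary sensor rupture, the exhaust filter trip, the drive gearbox fatigue crack.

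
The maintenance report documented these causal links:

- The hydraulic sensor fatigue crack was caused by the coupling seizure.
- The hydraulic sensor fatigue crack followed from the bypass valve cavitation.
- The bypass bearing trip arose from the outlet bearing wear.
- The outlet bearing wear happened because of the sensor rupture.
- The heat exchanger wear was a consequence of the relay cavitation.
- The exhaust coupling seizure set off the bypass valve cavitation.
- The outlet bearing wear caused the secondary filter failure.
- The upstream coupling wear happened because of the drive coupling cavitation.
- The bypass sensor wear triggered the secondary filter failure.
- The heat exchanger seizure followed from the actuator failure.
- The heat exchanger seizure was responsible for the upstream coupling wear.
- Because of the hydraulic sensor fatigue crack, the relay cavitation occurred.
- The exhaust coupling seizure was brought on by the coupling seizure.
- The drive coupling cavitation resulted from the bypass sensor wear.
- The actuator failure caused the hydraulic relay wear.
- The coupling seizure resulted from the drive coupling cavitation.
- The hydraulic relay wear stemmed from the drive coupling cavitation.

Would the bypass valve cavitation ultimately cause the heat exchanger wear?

Yes

There is a causal chain: the bypass valve cavitation → the hydraulic sensor fatigue crack → the relay cavitation → the heat exchanger wear.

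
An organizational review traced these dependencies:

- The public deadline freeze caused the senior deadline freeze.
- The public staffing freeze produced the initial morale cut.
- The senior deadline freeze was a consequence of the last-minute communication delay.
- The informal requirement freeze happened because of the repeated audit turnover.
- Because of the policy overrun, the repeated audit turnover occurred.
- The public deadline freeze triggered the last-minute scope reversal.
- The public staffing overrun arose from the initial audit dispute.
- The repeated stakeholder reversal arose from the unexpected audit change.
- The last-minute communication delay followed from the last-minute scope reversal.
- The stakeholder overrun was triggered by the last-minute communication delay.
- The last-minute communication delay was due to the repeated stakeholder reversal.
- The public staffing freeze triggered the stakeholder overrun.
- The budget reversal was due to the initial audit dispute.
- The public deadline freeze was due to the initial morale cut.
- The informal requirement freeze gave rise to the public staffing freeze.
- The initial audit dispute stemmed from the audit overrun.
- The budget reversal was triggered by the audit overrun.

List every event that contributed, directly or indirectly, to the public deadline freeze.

the informal requirement freeze, the initial morale cut, the policy overrun, the public staffing freeze, the repeated audit turnover

Immediate cause of the public deadline freeze: the initial morale cut.
Further upstream: the policy overrun, the repeated audit turnover, the informal requirement freeze, the public staffing freeze.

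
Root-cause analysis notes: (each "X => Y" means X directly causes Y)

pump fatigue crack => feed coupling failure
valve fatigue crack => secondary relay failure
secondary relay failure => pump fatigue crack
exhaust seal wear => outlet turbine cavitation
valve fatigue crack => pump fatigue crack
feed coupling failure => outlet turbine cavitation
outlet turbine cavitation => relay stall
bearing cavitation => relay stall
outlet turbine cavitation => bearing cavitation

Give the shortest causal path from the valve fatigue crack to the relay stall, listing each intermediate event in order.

the valve fatigue crack → the pump fatigue crack → the feed coupling failure → the outlet turbine cavitation → the relay stall

the valve fatigue crack → the pump fatigue crack
the pump fatigue crack → the feed coupling failure
the feed coupling failure → the outlet turbine cavitation
the outlet turbine cavitation → the relay stall
Length: 4 steps.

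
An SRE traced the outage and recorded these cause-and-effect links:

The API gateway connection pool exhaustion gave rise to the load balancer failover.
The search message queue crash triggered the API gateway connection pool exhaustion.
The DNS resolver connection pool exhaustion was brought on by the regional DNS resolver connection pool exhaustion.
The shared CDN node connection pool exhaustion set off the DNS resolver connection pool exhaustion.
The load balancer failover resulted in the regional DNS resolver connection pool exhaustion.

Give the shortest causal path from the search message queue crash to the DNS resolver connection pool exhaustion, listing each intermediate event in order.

the search message queue crash → the API gateway connection pool exhaustion
the API gateway connection pool exhaustion → the load balancer failover
the load balancer failover → the regional DNS resolver connection pool exhaustion
the regional DNS resolver connection pool exhaustion → the DNS resolver connection pool exhaustion
Length: 4 steps.

the search message queue crash → the API gateway connection pool exhaustion → the load balancer failover → the regional DNS resolver connection pool exhaustion → the DNS resolver connection pool exhaustion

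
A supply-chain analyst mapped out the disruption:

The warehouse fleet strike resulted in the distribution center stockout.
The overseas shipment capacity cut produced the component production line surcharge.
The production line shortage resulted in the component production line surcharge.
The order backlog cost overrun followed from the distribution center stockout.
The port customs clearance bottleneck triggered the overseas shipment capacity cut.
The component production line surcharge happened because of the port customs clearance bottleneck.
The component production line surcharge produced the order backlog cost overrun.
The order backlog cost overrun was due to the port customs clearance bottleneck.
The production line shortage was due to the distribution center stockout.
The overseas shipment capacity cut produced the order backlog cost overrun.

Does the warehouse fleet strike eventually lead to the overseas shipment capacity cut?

No

The warehouse fleet strike leads to the distribution center stockout, the production line shortage, the component production line surcharge, the order backlog cost overrun; the overseas shipment capacity cut is not among them.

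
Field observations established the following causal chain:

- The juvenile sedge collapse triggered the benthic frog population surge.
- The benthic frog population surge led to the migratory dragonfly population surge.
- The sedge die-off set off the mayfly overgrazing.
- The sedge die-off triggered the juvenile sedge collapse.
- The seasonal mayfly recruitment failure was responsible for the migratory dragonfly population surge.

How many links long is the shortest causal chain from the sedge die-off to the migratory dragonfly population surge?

Shortest chain: the sedge die-off → the juvenile sedge collapse → the benthic frog population surge → the migratory dragonfly population surge.

3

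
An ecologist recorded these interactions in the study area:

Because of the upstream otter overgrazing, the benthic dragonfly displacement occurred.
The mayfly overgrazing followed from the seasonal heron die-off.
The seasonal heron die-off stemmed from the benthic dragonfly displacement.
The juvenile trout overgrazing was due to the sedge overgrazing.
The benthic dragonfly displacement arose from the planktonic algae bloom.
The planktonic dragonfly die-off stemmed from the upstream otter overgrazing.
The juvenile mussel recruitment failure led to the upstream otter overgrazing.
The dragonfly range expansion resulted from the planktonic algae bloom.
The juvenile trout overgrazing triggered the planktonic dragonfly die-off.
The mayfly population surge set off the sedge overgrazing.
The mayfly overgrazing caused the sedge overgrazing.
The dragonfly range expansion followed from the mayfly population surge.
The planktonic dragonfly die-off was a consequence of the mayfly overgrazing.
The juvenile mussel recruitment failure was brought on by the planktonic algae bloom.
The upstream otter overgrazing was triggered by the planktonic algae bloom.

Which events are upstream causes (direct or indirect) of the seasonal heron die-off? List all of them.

Immediate cause of the seasonal heron die-off: the benthic dragonfly displacement.
Further upstream: the planktonic algae bloom, the juvenile mussel recruitment failure, the upstream otter overgrazing.

the benthic dragonfly displacement, the juvenile mussel recruitment failure, the planktonic algae bloom, the upstream otter overgrazing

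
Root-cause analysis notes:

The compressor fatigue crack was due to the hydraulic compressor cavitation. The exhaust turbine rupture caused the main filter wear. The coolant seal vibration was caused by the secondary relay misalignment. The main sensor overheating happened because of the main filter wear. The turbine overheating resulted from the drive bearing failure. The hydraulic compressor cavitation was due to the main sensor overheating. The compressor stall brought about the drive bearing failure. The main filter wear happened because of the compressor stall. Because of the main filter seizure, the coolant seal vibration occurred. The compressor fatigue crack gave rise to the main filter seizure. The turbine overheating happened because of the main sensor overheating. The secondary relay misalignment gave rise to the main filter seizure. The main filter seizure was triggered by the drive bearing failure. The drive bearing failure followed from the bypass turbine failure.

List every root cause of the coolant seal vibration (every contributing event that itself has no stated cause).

the bypass turbine failure, the compressor stall, the exhaust turbine rupture, the secondary relay misalignment

Tracing upstream from the coolant seal vibration: the coolant seal vibration ← the main filter seizure ← the drive bearing failure ← the bypass turbine failure.
A separate upstream branch: the coolant seal vibration ← the main filter seizure ← the drive bearing failure ← the compressor stall.
A separate upstream branch: the coolant seal vibration ← the secondary relay misalignment.
A separate upstream branch: the coolant seal vibration ← the main filter seizure ← the compressor fatigue crack ← the hydraulic compressor cavitation ← the main sensor overheating ← the main filter wear ← the exhaust turbine rupture.
Each of those chain origins has no stated cause.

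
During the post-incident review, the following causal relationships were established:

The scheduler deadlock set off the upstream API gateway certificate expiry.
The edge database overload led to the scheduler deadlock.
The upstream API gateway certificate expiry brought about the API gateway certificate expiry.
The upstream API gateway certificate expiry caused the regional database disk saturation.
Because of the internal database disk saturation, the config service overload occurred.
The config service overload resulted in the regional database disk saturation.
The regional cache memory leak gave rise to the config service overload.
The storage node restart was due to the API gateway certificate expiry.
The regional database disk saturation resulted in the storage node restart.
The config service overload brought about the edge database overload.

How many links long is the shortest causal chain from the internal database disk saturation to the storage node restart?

Shortest chain: the internal database disk saturation → the config service overload → the regional database disk saturation → the storage node restart.

3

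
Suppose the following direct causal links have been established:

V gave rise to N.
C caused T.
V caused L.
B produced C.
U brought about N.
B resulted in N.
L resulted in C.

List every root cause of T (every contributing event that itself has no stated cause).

B, V

Tracing upstream from T: T ← C ← B.
A separate upstream branch: T ← C ← L ← V.
Each of those chain origins has no stated cause.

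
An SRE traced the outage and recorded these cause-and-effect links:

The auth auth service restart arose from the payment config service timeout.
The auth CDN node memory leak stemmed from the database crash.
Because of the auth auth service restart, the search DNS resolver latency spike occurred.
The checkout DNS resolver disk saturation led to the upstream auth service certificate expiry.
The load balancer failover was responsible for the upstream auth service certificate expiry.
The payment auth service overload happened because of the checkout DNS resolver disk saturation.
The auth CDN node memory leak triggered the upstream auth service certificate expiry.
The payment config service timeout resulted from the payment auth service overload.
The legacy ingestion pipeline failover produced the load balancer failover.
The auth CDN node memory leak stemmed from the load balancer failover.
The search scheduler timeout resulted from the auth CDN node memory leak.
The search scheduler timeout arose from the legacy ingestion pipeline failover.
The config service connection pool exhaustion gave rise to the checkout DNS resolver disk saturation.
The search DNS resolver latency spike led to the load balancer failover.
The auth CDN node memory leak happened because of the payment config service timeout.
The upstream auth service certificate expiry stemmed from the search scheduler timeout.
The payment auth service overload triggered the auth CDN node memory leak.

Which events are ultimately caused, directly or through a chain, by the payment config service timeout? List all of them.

the auth CDN node memory leak, the auth auth service restart, the load balancer failover, the search DNS resolver latency spike, the search scheduler timeout, the upstream auth service certificate expiry

Direct effects: the auth auth service restart, the auth CDN node memory leak.
2 steps out: the search DNS resolver latency spike, the search scheduler timeout, the upstream auth service certificate expiry.
3 steps out: the load balancer failover.
Not reachable from it: the config service connection pool exhaustion, the checkout DNS resolver disk saturation, the payment auth service overload, the database crash, the legacy ingestion pipeline failover.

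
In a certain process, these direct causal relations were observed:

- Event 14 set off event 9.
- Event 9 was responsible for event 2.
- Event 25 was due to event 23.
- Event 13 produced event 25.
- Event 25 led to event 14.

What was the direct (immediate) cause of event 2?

Upstream contributors include event 13, event 25, event 14, event 23, but only event 9 feeds directly into event 2.

event 9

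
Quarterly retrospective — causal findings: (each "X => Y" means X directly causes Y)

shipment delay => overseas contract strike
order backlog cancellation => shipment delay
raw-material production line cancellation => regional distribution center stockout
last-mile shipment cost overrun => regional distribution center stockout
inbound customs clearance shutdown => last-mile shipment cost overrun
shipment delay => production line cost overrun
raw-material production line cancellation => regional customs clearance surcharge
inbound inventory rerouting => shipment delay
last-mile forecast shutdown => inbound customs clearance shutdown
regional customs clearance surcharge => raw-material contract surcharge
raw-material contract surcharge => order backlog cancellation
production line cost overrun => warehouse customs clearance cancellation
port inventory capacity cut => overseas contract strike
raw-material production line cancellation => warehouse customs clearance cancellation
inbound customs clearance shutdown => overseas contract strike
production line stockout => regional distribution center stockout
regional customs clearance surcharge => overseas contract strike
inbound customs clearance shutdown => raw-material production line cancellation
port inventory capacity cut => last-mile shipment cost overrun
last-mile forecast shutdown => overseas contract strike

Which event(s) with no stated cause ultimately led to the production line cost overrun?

the inbound inventory rerouting, the last-mile forecast shutdown

Tracing upstream from the production line cost overrun: the production line cost overrun ← the shipment delay ← the order backlog cancellation ← the raw-material contract surcharge ← the regional customs clearance surcharge ← the raw-material production line cancellation ← the inbound customs clearance shutdown ← the last-mile forecast shutdown.
A separate upstream branch: the production line cost overrun ← the shipment delay ← the inbound inventory rerouting.
Each of those chain origins has no stated cause.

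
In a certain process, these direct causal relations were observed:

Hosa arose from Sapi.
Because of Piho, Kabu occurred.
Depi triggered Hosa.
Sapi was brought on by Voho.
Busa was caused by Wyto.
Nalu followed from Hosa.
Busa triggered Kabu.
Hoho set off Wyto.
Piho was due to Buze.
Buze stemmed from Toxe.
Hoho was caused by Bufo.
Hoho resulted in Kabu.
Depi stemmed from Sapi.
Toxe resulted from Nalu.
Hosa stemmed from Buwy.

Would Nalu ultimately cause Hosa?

Nalu leads to Toxe, Buze, Piho, Kabu; Hosa is not among them.

No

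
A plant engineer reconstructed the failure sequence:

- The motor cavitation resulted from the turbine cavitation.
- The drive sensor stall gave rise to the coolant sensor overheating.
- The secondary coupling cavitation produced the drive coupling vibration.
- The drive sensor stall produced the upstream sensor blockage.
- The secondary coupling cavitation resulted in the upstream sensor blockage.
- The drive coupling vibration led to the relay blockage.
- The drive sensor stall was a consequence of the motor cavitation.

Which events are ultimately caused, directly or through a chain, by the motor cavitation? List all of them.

Direct effects: the drive sensor stall.
2 steps out: the coolant sensor overheating, the upstream sensor blockage.
Not reachable from it: the turbine cavitation, the secondary coupling cavitation, the drive coupling vibration, the relay blockage.

the coolant sensor overheating, the drive sensor stall, the upstream sensor blockage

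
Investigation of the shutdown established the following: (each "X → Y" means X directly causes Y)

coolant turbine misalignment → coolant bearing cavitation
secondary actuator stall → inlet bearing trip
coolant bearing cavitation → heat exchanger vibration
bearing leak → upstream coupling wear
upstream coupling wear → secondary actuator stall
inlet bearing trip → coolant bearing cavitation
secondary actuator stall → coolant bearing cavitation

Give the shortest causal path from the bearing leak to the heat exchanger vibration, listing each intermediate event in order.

the bearing leak → the upstream coupling wear
the upstream coupling wear → the secondary actuator stall
the secondary actuator stall → the coolant bearing cavitation
the coolant bearing cavitation → the heat exchanger vibration
Length: 4 steps.

the bearing leak → the upstream coupling wear → the secondary actuator stall → the coolant bearing cavitation → the heat exchanger vibration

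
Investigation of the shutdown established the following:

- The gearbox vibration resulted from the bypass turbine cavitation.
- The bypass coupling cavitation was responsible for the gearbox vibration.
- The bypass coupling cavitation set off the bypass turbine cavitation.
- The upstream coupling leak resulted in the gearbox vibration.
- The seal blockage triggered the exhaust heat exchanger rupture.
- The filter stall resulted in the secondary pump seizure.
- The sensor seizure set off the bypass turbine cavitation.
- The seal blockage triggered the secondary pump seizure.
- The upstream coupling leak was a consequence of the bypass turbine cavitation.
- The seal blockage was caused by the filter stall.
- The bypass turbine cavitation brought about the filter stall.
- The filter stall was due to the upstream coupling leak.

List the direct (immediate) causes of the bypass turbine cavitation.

the bypass coupling cavitation, the sensor seizure

the bypass coupling cavitation, the sensor seizure → the bypass turbine cavitation with nothing further upstream stated.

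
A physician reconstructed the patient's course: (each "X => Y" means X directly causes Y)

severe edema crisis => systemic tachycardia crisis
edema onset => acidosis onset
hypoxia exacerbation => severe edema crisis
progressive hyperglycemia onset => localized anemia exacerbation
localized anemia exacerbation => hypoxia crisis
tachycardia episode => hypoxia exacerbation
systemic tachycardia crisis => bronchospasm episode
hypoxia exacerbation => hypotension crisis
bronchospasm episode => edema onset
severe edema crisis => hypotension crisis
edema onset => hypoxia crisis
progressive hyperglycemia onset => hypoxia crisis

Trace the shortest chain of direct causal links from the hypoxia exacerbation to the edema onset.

the hypoxia exacerbation → the severe edema crisis → the systemic tachycardia crisis → the bronchospasm episode → the edema onset

the hypoxia exacerbation → the severe edema crisis
the severe edema crisis → the systemic tachycardia crisis
the systemic tachycardia crisis → the bronchospasm episode
the bronchospasm episode → the edema onset
Length: 4 steps.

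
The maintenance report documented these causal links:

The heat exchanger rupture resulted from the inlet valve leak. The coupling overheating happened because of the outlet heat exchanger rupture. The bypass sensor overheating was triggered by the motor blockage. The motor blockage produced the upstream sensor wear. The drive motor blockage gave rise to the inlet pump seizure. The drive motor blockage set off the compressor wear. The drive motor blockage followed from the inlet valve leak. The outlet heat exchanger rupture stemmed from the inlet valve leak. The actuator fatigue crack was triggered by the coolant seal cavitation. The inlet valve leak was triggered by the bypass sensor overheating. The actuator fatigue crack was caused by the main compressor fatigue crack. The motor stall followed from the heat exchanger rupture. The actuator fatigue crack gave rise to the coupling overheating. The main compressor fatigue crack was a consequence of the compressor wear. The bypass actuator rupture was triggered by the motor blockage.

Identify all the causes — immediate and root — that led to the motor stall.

Immediate cause of the motor stall: the heat exchanger rupture.
Further upstream: the motor blockage, the bypass sensor overheating, the inlet valve leak.

the bypass sensor overheating, the heat exchanger rupture, the inlet valve leak, the motor blockage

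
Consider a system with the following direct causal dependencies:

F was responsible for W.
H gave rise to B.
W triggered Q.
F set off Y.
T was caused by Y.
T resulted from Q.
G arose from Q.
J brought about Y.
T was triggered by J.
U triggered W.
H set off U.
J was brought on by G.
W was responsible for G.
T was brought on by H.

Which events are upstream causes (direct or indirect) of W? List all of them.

F, H, U

Immediate causes of W: U, F.
Further upstream: H.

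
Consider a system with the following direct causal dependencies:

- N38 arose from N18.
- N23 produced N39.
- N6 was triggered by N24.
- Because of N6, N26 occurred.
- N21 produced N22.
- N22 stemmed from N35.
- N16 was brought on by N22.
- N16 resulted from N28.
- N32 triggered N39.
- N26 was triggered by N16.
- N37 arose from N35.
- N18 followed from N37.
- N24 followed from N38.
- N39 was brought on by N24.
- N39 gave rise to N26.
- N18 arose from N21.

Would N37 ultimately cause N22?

No

N37 leads to N18, N38, N24, N39, N6, N26; N22 is not among them.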